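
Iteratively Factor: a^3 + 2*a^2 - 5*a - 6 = (a - 2)*(a^2 + 4*a + 3) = (a - 2)*(a + 3)*(a + 1)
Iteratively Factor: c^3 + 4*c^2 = (c + 4)*(c^2) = c*(c + 4)*(c)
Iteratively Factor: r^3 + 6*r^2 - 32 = (r + 4)*(r^2 + 2*r - 8) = (r - 2)*(r + 4)*(r + 4)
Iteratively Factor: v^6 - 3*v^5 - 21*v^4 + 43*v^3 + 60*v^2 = (v - 5)*(v^5 + 2*v^4 - 11*v^3 - 12*v^2) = v*(v - 5)*(v^4 + 2*v^3 - 11*v^2 - 12*v) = v^2*(v - 5)*(v^3 + 2*v^2 - 11*v - 12) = v^2*(v - 5)*(v + 4)*(v^2 - 2*v - 3) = v^2*(v - 5)*(v + 1)*(v + 4)*(v - 3)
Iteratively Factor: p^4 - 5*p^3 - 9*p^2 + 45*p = (p + 3)*(p^3 - 8*p^2 + 15*p) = (p - 3)*(p + 3)*(p^2 - 5*p) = (p - 5)*(p - 3)*(p + 3)*(p)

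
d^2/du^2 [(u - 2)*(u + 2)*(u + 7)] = 6*u + 14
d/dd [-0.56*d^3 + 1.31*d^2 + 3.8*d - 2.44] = -1.68*d^2 + 2.62*d + 3.8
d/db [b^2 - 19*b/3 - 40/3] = 2*b - 19/3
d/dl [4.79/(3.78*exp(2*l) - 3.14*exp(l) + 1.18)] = (15.0406 - 36.2124*exp(l))*exp(l)/(3.78*exp(2*l) - 3.14*exp(l) + 1.18)^2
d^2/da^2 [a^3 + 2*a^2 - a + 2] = 6*a + 4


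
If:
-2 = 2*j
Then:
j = -1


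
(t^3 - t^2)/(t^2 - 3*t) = t*(t - 1)/(t - 3)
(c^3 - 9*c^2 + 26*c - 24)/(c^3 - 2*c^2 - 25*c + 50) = (c^2 - 7*c + 12)/(c^2 - 25)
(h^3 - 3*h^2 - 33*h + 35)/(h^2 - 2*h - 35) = h - 1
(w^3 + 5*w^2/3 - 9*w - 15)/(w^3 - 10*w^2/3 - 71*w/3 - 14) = (3*w^2 - 4*w - 15)/(3*w^2 - 19*w - 14)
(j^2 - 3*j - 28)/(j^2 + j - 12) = (j - 7)/(j - 3)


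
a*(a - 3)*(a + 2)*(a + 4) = a^4 + 3*a^3 - 10*a^2 - 24*a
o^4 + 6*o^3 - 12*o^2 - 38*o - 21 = (o - 3)*(o + 1)^2*(o + 7)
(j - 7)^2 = j^2 - 14*j + 49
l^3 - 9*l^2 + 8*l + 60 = (l - 6)*(l - 5)*(l + 2)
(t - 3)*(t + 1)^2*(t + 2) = t^4 + t^3 - 7*t^2 - 13*t - 6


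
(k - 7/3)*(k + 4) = k^2 + 5*k/3 - 28/3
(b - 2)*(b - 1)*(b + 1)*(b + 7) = b^4 + 5*b^3 - 15*b^2 - 5*b + 14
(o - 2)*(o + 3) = o^2 + o - 6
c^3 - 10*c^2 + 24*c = c*(c - 6)*(c - 4)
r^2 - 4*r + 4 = (r - 2)^2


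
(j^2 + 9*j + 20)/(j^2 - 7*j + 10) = (j^2 + 9*j + 20)/(j^2 - 7*j + 10)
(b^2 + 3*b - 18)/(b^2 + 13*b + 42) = (b - 3)/(b + 7)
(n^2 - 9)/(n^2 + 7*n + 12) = (n - 3)/(n + 4)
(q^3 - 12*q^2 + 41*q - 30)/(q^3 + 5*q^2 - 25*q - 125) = (q^2 - 7*q + 6)/(q^2 + 10*q + 25)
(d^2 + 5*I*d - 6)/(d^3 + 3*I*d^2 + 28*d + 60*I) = (d + 3*I)/(d^2 + I*d + 30)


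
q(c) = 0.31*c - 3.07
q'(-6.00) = 0.31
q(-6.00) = -4.93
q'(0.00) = 0.31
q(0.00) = -3.07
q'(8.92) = 0.31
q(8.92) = -0.30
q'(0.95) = 0.31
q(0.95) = -2.78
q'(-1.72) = 0.31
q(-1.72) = -3.60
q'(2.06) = 0.31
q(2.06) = -2.43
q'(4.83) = 0.31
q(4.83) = -1.57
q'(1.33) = 0.31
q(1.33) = -2.66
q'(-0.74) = 0.31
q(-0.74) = -3.30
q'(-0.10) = 0.31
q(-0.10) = -3.10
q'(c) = 0.310000000000000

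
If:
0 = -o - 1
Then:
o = -1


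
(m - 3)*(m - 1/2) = m^2 - 7*m/2 + 3/2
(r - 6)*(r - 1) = r^2 - 7*r + 6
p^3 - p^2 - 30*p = p*(p - 6)*(p + 5)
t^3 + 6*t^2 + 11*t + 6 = (t + 1)*(t + 2)*(t + 3)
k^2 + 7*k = k*(k + 7)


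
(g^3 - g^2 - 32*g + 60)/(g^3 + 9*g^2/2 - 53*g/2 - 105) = 2*(g - 2)/(2*g + 7)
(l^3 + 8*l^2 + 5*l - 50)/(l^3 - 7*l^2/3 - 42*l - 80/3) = 3*(l^2 + 3*l - 10)/(3*l^2 - 22*l - 16)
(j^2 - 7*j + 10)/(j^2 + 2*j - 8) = (j - 5)/(j + 4)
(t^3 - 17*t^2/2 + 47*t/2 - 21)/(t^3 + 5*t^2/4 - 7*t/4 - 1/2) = 2*(2*t^3 - 17*t^2 + 47*t - 42)/(4*t^3 + 5*t^2 - 7*t - 2)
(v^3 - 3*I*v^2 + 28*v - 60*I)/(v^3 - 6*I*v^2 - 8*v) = (v^2 - I*v + 30)/(v*(v - 4*I))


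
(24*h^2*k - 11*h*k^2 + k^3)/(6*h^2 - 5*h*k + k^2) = k*(8*h - k)/(2*h - k)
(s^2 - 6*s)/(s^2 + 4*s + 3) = s*(s - 6)/(s^2 + 4*s + 3)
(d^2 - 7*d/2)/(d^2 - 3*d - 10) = d*(7 - 2*d)/(2*(-d^2 + 3*d + 10))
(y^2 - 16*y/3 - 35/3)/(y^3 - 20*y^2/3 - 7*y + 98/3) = (3*y + 5)/(3*y^2 + y - 14)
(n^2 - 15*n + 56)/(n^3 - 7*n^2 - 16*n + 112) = (n - 8)/(n^2 - 16)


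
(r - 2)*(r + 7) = r^2 + 5*r - 14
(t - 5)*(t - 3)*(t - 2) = t^3 - 10*t^2 + 31*t - 30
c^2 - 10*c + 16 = (c - 8)*(c - 2)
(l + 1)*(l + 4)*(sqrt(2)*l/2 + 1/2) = sqrt(2)*l^3/2 + l^2/2 + 5*sqrt(2)*l^2/2 + 5*l/2 + 2*sqrt(2)*l + 2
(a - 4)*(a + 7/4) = a^2 - 9*a/4 - 7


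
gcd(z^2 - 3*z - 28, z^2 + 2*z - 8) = z + 4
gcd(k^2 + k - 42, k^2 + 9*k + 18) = 1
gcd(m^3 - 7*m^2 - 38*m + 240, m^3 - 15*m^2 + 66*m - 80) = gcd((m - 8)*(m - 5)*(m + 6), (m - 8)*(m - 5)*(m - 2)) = m^2 - 13*m + 40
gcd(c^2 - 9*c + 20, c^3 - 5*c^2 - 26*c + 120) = c - 4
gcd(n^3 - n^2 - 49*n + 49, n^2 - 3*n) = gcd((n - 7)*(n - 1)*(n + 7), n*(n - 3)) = 1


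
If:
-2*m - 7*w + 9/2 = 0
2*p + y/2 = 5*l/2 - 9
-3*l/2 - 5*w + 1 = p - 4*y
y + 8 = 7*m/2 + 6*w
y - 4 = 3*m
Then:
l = -5154/187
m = -114/17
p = -13061/374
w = 87/34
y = -274/17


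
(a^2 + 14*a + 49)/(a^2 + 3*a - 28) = (a + 7)/(a - 4)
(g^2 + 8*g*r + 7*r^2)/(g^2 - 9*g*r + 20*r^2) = (g^2 + 8*g*r + 7*r^2)/(g^2 - 9*g*r + 20*r^2)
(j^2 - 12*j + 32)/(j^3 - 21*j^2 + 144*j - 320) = (j - 4)/(j^2 - 13*j + 40)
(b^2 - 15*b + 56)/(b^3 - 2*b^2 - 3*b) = (-b^2 + 15*b - 56)/(b*(-b^2 + 2*b + 3))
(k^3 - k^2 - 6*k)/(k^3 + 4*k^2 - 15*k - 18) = k*(k + 2)/(k^2 + 7*k + 6)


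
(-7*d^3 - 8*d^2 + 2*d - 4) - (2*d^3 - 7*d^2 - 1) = -9*d^3 - d^2 + 2*d - 3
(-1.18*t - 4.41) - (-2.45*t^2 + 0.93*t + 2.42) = 2.45*t^2 - 2.11*t - 6.83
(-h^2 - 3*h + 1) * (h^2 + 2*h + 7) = -h^4 - 5*h^3 - 12*h^2 - 19*h + 7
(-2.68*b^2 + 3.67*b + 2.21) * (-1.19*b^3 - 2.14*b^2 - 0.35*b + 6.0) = 3.1892*b^5 + 1.3679*b^4 - 9.5457*b^3 - 22.0939*b^2 + 21.2465*b + 13.26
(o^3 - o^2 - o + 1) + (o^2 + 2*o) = o^3 + o + 1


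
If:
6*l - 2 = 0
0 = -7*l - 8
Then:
No Solution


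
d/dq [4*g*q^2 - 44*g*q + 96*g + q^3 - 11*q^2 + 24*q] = 8*g*q - 44*g + 3*q^2 - 22*q + 24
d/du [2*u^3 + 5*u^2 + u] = 6*u^2 + 10*u + 1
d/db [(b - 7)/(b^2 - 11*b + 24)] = (b^2 - 11*b - (b - 7)*(2*b - 11) + 24)/(b^2 - 11*b + 24)^2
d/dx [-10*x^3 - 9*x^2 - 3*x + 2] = -30*x^2 - 18*x - 3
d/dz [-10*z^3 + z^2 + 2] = 2*z*(1 - 15*z)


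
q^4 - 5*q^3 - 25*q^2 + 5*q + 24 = (q - 8)*(q - 1)*(q + 1)*(q + 3)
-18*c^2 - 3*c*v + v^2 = (-6*c + v)*(3*c + v)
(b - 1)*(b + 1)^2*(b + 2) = b^4 + 3*b^3 + b^2 - 3*b - 2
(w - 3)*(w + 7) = w^2 + 4*w - 21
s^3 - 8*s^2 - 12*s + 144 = (s - 6)^2*(s + 4)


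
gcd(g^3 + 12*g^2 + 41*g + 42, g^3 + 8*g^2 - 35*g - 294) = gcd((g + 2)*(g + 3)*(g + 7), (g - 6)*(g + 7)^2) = g + 7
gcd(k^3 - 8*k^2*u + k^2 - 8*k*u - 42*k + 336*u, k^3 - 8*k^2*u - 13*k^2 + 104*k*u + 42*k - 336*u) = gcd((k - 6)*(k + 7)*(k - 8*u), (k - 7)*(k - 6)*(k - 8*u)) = -k^2 + 8*k*u + 6*k - 48*u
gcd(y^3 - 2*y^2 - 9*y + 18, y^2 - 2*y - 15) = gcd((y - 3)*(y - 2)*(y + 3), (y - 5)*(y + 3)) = y + 3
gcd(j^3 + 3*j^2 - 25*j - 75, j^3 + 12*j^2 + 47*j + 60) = j^2 + 8*j + 15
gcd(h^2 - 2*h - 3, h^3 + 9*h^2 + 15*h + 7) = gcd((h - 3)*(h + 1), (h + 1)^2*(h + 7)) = h + 1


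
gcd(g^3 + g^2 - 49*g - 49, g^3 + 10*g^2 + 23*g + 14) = g^2 + 8*g + 7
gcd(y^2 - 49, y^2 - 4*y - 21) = y - 7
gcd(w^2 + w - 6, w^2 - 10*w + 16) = w - 2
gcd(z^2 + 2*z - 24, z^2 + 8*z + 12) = z + 6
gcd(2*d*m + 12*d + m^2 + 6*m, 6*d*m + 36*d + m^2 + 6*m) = m + 6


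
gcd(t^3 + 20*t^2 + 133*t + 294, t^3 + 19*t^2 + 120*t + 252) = t^2 + 13*t + 42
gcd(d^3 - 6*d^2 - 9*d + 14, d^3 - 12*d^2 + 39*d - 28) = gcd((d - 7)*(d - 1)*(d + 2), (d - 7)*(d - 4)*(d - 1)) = d^2 - 8*d + 7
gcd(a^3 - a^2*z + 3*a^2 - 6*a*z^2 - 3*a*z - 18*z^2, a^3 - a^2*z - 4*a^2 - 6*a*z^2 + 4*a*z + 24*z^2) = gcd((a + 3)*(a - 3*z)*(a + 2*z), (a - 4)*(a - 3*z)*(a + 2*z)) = -a^2 + a*z + 6*z^2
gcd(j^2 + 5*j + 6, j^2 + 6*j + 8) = j + 2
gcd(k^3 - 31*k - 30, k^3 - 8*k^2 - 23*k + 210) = k^2 - k - 30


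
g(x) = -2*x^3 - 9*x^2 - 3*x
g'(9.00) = -651.00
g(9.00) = -2214.00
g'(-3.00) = -3.00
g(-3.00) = -18.00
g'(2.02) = -63.84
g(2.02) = -59.27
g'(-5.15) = -69.44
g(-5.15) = 49.93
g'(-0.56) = 5.20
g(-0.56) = -0.79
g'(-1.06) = 9.34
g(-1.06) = -4.55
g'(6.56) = -379.28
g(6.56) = -971.58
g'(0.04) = -3.73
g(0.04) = -0.13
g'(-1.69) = 10.28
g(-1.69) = -10.98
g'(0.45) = -12.32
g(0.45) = -3.35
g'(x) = -6*x^2 - 18*x - 3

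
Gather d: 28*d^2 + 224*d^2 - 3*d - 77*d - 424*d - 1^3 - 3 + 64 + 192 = 252*d^2 - 504*d + 252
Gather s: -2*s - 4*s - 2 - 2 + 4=-6*s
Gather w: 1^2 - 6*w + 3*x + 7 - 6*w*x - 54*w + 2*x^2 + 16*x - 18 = w*(-6*x - 60) + 2*x^2 + 19*x - 10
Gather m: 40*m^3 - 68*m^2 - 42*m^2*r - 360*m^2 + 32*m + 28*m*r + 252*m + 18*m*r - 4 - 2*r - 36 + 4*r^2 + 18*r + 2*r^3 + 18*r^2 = 40*m^3 + m^2*(-42*r - 428) + m*(46*r + 284) + 2*r^3 + 22*r^2 + 16*r - 40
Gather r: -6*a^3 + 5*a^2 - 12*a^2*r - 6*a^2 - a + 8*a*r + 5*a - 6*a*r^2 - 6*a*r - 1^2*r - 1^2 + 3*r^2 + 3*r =-6*a^3 - a^2 + 4*a + r^2*(3 - 6*a) + r*(-12*a^2 + 2*a + 2) - 1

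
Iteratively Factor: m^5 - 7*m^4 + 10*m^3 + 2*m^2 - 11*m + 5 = (m - 5)*(m^4 - 2*m^3 + 2*m - 1) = (m - 5)*(m - 1)*(m^3 - m^2 - m + 1) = (m - 5)*(m - 1)^2*(m^2 - 1) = (m - 5)*(m - 1)^2*(m + 1)*(m - 1)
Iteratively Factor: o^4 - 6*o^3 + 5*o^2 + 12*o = (o - 4)*(o^3 - 2*o^2 - 3*o) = (o - 4)*(o + 1)*(o^2 - 3*o) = (o - 4)*(o - 3)*(o + 1)*(o)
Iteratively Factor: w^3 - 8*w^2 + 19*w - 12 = (w - 4)*(w^2 - 4*w + 3) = (w - 4)*(w - 1)*(w - 3)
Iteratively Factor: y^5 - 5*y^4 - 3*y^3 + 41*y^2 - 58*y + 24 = (y + 3)*(y^4 - 8*y^3 + 21*y^2 - 22*y + 8) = (y - 2)*(y + 3)*(y^3 - 6*y^2 + 9*y - 4) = (y - 2)*(y - 1)*(y + 3)*(y^2 - 5*y + 4) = (y - 4)*(y - 2)*(y - 1)*(y + 3)*(y - 1)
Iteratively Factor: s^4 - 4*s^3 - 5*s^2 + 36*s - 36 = (s - 3)*(s^3 - s^2 - 8*s + 12) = (s - 3)*(s - 2)*(s^2 + s - 6) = (s - 3)*(s - 2)^2*(s + 3)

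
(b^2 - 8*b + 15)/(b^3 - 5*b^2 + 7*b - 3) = (b - 5)/(b^2 - 2*b + 1)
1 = 1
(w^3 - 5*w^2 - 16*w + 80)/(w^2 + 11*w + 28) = (w^2 - 9*w + 20)/(w + 7)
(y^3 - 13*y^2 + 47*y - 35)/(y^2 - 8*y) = (y^3 - 13*y^2 + 47*y - 35)/(y*(y - 8))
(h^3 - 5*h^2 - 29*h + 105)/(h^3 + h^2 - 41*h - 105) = (h - 3)/(h + 3)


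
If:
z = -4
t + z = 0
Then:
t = 4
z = -4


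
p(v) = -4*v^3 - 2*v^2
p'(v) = -12*v^2 - 4*v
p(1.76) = -28.00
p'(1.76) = -44.21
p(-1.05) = 2.43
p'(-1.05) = -9.03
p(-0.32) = -0.07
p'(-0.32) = 0.05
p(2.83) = -106.68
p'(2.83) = -107.43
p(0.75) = -2.81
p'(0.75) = -9.75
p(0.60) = -1.58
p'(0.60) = -6.72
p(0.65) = -1.94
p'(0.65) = -7.67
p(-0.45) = -0.04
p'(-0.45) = -0.63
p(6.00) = -936.00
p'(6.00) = -456.00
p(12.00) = -7200.00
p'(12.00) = -1776.00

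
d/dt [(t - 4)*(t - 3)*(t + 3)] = 3*t^2 - 8*t - 9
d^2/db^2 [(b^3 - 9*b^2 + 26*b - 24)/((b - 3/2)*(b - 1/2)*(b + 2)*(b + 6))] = 16*(8*b^9 - 216*b^8 + 30*b^7 + 6402*b^6 - 2892*b^5 - 54936*b^4 + 77059*b^3 - 11106*b^2 + 17604*b - 39960)/(64*b^12 + 1152*b^11 + 6288*b^10 + 2880*b^9 - 60180*b^8 - 69048*b^7 + 245771*b^6 + 207144*b^5 - 541620*b^4 - 77760*b^3 + 509328*b^2 - 279936*b + 46656)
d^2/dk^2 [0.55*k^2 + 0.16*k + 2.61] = 1.10000000000000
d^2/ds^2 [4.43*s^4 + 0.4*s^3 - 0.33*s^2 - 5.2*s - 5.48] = 53.16*s^2 + 2.4*s - 0.66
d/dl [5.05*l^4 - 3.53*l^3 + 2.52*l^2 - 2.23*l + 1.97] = 20.2*l^3 - 10.59*l^2 + 5.04*l - 2.23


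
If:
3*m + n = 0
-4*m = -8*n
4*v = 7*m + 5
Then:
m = 0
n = 0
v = 5/4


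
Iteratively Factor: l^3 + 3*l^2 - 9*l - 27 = (l + 3)*(l^2 - 9) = (l - 3)*(l + 3)*(l + 3)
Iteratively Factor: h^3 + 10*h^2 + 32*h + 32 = (h + 4)*(h^2 + 6*h + 8) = (h + 4)^2*(h + 2)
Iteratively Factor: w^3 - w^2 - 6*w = (w + 2)*(w^2 - 3*w) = w*(w + 2)*(w - 3)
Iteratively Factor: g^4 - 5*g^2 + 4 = (g - 2)*(g^3 + 2*g^2 - g - 2) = (g - 2)*(g - 1)*(g^2 + 3*g + 2) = (g - 2)*(g - 1)*(g + 2)*(g + 1)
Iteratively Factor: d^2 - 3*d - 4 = (d - 4)*(d + 1)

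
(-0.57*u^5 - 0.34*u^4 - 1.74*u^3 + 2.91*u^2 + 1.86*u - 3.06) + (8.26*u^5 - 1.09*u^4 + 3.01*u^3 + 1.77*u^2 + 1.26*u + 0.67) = 7.69*u^5 - 1.43*u^4 + 1.27*u^3 + 4.68*u^2 + 3.12*u - 2.39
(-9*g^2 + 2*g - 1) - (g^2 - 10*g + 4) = -10*g^2 + 12*g - 5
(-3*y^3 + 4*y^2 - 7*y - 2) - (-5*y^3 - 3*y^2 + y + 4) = 2*y^3 + 7*y^2 - 8*y - 6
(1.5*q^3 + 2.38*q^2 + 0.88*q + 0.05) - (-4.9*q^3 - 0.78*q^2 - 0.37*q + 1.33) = 6.4*q^3 + 3.16*q^2 + 1.25*q - 1.28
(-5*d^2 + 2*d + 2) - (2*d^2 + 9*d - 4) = -7*d^2 - 7*d + 6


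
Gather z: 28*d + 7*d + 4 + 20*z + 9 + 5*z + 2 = 35*d + 25*z + 15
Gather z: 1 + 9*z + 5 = 9*z + 6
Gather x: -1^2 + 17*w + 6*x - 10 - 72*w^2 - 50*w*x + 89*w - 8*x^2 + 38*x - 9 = -72*w^2 + 106*w - 8*x^2 + x*(44 - 50*w) - 20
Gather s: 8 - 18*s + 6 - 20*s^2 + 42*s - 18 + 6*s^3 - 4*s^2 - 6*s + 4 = 6*s^3 - 24*s^2 + 18*s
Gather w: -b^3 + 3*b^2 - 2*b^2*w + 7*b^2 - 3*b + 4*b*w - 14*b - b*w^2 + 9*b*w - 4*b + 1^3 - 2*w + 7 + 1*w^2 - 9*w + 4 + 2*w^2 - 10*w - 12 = -b^3 + 10*b^2 - 21*b + w^2*(3 - b) + w*(-2*b^2 + 13*b - 21)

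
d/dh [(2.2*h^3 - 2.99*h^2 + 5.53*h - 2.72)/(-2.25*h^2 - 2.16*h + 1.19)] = (-4.95*h^4 - 9.504*h^3 + 26.7549*h^2 - 19.3562*h + 0.7055)/(5.0625*h^4 + 9.72*h^3 - 0.689399999999999*h^2 - 5.1408*h + 1.4161)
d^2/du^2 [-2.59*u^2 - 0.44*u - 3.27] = -5.18000000000000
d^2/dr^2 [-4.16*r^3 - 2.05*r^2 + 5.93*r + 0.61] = -24.96*r - 4.1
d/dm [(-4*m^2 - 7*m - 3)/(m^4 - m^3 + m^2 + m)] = (8*m^5 + 17*m^4 - 2*m^3 - 6*m^2 + 6*m + 3)/(m^2*(m^6 - 2*m^5 + 3*m^4 - m^2 + 2*m + 1))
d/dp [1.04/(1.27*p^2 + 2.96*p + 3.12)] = (-2.6416*p - 3.0784)/(1.27*p^2 + 2.96*p + 3.12)^2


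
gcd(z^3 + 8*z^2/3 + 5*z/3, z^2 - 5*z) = z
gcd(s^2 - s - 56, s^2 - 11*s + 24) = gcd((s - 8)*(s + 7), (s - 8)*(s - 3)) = s - 8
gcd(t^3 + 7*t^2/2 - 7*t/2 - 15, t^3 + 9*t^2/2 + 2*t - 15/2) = t^2 + 11*t/2 + 15/2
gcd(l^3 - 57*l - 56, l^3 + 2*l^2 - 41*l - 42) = l^2 + 8*l + 7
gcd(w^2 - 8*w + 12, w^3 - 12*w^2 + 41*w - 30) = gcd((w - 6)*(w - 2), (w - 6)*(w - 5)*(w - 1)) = w - 6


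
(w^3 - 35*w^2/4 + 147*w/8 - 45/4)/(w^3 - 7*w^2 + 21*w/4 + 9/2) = (4*w - 5)/(2*(2*w + 1))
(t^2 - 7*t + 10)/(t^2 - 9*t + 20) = (t - 2)/(t - 4)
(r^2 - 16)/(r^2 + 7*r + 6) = (r^2 - 16)/(r^2 + 7*r + 6)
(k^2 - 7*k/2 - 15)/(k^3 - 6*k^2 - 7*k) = (-k^2 + 7*k/2 + 15)/(k*(-k^2 + 6*k + 7))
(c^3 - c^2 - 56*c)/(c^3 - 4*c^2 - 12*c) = (-c^2 + c + 56)/(-c^2 + 4*c + 12)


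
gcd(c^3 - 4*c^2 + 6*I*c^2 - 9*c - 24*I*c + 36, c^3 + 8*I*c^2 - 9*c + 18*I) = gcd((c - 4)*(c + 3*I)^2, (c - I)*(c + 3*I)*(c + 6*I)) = c + 3*I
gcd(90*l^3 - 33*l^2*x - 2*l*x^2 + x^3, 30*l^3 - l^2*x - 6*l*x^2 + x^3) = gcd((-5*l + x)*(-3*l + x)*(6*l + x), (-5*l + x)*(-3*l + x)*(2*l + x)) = 15*l^2 - 8*l*x + x^2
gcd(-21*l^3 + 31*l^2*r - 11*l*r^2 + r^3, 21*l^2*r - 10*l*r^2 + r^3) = 21*l^2 - 10*l*r + r^2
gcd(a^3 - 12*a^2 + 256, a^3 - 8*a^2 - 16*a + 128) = a^2 - 4*a - 32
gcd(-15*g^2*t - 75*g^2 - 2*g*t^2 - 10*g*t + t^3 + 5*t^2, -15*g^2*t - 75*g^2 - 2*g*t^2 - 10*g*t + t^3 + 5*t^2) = -15*g^2*t - 75*g^2 - 2*g*t^2 - 10*g*t + t^3 + 5*t^2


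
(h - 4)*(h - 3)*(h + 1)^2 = h^4 - 5*h^3 - h^2 + 17*h + 12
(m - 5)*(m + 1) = m^2 - 4*m - 5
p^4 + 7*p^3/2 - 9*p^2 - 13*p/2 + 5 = (p - 2)*(p - 1/2)*(p + 1)*(p + 5)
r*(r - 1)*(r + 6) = r^3 + 5*r^2 - 6*r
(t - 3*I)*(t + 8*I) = t^2 + 5*I*t + 24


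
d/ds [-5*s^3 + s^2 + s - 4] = -15*s^2 + 2*s + 1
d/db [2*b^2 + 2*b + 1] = 4*b + 2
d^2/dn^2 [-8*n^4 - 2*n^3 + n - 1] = 12*n*(-8*n - 1)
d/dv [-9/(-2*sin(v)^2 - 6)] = -18*sin(2*v)/(cos(2*v) - 7)^2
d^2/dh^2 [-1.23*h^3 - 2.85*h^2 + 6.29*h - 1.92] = -7.38*h - 5.7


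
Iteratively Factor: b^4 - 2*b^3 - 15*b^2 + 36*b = (b)*(b^3 - 2*b^2 - 15*b + 36) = b*(b - 3)*(b^2 + b - 12) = b*(b - 3)^2*(b + 4)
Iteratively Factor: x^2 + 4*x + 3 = (x + 3)*(x + 1)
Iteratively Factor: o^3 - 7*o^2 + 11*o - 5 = (o - 1)*(o^2 - 6*o + 5) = (o - 1)^2*(o - 5)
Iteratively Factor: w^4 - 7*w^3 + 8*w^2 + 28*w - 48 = (w - 3)*(w^3 - 4*w^2 - 4*w + 16) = (w - 4)*(w - 3)*(w^2 - 4) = (w - 4)*(w - 3)*(w - 2)*(w + 2)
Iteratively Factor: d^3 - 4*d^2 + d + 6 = (d - 3)*(d^2 - d - 2) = (d - 3)*(d - 2)*(d + 1)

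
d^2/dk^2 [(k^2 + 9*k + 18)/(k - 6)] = 216/(k^3 - 18*k^2 + 108*k - 216)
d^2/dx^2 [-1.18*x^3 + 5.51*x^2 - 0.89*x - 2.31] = 11.02 - 7.08*x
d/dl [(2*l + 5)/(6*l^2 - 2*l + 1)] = 12*(-l^2 - 5*l + 1)/(36*l^4 - 24*l^3 + 16*l^2 - 4*l + 1)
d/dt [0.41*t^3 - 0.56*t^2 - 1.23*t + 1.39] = 1.23*t^2 - 1.12*t - 1.23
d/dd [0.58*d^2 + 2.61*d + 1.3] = 1.16*d + 2.61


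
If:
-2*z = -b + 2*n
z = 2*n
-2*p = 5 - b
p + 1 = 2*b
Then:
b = -1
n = -1/6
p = -3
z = -1/3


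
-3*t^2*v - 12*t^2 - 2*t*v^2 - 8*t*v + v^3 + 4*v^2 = (-3*t + v)*(t + v)*(v + 4)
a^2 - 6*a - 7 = (a - 7)*(a + 1)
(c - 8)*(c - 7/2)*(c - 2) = c^3 - 27*c^2/2 + 51*c - 56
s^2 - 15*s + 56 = (s - 8)*(s - 7)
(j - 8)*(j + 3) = j^2 - 5*j - 24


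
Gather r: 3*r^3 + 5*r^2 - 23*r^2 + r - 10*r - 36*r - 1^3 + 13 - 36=3*r^3 - 18*r^2 - 45*r - 24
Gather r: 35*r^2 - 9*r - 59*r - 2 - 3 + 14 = 35*r^2 - 68*r + 9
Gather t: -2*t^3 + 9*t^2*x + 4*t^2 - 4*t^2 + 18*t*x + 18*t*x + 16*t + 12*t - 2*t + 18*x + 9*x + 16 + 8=-2*t^3 + 9*t^2*x + t*(36*x + 26) + 27*x + 24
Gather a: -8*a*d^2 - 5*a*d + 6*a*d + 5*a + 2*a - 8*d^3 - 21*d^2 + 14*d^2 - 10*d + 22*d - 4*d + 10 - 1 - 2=a*(-8*d^2 + d + 7) - 8*d^3 - 7*d^2 + 8*d + 7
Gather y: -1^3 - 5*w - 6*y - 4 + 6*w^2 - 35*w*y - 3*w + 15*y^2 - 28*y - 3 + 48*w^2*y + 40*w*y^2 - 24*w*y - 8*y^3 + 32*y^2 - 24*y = 6*w^2 - 8*w - 8*y^3 + y^2*(40*w + 47) + y*(48*w^2 - 59*w - 58) - 8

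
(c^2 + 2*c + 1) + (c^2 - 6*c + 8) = 2*c^2 - 4*c + 9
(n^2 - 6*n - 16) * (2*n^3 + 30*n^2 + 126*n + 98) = 2*n^5 + 18*n^4 - 86*n^3 - 1138*n^2 - 2604*n - 1568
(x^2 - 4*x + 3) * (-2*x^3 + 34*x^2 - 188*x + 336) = -2*x^5 + 42*x^4 - 330*x^3 + 1190*x^2 - 1908*x + 1008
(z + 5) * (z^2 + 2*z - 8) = z^3 + 7*z^2 + 2*z - 40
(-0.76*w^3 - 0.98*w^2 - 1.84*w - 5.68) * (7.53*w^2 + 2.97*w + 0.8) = -5.7228*w^5 - 9.6366*w^4 - 17.3738*w^3 - 49.0192*w^2 - 18.3416*w - 4.544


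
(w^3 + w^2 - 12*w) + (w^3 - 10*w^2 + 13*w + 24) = 2*w^3 - 9*w^2 + w + 24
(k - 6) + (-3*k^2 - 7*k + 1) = -3*k^2 - 6*k - 5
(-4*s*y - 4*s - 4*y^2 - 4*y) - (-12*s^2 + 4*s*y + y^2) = 12*s^2 - 8*s*y - 4*s - 5*y^2 - 4*y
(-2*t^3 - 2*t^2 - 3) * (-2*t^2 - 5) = 4*t^5 + 4*t^4 + 10*t^3 + 16*t^2 + 15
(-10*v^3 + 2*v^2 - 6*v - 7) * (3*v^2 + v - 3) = -30*v^5 - 4*v^4 + 14*v^3 - 33*v^2 + 11*v + 21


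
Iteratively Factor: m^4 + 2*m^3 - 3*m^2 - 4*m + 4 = (m - 1)*(m^3 + 3*m^2 - 4) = (m - 1)^2*(m^2 + 4*m + 4) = (m - 1)^2*(m + 2)*(m + 2)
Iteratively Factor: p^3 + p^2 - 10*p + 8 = (p + 4)*(p^2 - 3*p + 2) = (p - 1)*(p + 4)*(p - 2)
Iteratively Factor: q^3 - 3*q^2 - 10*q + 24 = (q - 4)*(q^2 + q - 6) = (q - 4)*(q + 3)*(q - 2)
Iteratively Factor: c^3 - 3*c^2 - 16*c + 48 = (c - 4)*(c^2 + c - 12) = (c - 4)*(c - 3)*(c + 4)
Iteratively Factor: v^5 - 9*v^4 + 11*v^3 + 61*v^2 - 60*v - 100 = (v + 2)*(v^4 - 11*v^3 + 33*v^2 - 5*v - 50) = (v - 5)*(v + 2)*(v^3 - 6*v^2 + 3*v + 10) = (v - 5)*(v + 1)*(v + 2)*(v^2 - 7*v + 10) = (v - 5)^2*(v + 1)*(v + 2)*(v - 2)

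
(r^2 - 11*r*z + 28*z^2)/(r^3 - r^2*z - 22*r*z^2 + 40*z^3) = (-r + 7*z)/(-r^2 - 3*r*z + 10*z^2)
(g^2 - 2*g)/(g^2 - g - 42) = g*(2 - g)/(-g^2 + g + 42)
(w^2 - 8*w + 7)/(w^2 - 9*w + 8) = (w - 7)/(w - 8)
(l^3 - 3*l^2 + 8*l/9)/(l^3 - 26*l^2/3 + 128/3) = l*(3*l - 1)/(3*(l^2 - 6*l - 16))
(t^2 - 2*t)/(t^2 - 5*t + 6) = t/(t - 3)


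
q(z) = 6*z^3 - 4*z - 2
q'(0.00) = -4.00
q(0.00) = -2.00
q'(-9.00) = 1454.00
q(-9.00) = -4340.00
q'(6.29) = 708.15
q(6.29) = 1465.99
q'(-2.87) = 144.26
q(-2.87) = -132.36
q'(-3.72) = 245.09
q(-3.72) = -295.99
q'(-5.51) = 542.48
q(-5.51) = -983.66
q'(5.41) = 522.83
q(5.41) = 926.40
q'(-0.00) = -4.00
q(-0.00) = -2.00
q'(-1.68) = 46.80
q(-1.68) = -23.73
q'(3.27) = 188.47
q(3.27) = 194.71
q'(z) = 18*z^2 - 4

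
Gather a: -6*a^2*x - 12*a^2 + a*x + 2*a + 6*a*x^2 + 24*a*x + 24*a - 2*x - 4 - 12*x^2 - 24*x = a^2*(-6*x - 12) + a*(6*x^2 + 25*x + 26) - 12*x^2 - 26*x - 4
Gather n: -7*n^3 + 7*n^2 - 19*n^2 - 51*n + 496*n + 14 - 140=-7*n^3 - 12*n^2 + 445*n - 126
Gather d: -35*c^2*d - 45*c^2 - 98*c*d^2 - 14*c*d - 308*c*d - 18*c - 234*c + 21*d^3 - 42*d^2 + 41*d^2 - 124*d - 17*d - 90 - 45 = -45*c^2 - 252*c + 21*d^3 + d^2*(-98*c - 1) + d*(-35*c^2 - 322*c - 141) - 135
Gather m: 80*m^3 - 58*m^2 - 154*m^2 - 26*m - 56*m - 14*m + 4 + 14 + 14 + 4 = 80*m^3 - 212*m^2 - 96*m + 36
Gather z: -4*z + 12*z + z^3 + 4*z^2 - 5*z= z^3 + 4*z^2 + 3*z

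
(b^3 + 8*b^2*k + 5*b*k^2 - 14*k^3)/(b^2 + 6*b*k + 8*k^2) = (b^2 + 6*b*k - 7*k^2)/(b + 4*k)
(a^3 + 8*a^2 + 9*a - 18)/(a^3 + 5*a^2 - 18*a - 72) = (a - 1)/(a - 4)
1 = 1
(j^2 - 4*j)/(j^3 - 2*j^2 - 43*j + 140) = j/(j^2 + 2*j - 35)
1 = 1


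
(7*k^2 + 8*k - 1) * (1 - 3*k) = -21*k^3 - 17*k^2 + 11*k - 1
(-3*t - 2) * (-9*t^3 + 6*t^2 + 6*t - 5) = 27*t^4 - 30*t^2 + 3*t + 10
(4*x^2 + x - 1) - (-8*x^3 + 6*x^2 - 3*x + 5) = 8*x^3 - 2*x^2 + 4*x - 6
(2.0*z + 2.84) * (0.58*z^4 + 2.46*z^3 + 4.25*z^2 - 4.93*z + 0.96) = 1.16*z^5 + 6.5672*z^4 + 15.4864*z^3 + 2.21*z^2 - 12.0812*z + 2.7264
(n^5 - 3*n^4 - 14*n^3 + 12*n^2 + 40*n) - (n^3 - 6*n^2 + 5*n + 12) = n^5 - 3*n^4 - 15*n^3 + 18*n^2 + 35*n - 12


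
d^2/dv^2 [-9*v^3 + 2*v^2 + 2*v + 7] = 4 - 54*v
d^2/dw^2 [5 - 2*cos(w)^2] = 4*cos(2*w)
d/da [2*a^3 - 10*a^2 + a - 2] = 6*a^2 - 20*a + 1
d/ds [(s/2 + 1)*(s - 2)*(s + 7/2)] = 3*s^2/2 + 7*s/2 - 2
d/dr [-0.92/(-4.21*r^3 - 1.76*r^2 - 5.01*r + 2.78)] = (-11.6196*r^2 - 3.2384*r - 4.6092)/(4.21*r^3 + 1.76*r^2 + 5.01*r - 2.78)^2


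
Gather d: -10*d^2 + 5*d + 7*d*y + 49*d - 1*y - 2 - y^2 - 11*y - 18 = -10*d^2 + d*(7*y + 54) - y^2 - 12*y - 20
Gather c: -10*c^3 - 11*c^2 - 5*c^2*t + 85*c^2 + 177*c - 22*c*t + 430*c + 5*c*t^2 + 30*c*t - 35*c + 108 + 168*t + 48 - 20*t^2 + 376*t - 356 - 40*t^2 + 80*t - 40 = -10*c^3 + c^2*(74 - 5*t) + c*(5*t^2 + 8*t + 572) - 60*t^2 + 624*t - 240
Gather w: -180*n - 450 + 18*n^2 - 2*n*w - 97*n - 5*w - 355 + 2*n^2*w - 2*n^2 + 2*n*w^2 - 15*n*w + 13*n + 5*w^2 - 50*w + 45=16*n^2 - 264*n + w^2*(2*n + 5) + w*(2*n^2 - 17*n - 55) - 760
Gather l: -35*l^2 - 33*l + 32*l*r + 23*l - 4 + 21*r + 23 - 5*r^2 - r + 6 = -35*l^2 + l*(32*r - 10) - 5*r^2 + 20*r + 25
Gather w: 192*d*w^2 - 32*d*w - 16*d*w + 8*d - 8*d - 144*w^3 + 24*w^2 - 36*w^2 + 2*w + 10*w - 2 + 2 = -144*w^3 + w^2*(192*d - 12) + w*(12 - 48*d)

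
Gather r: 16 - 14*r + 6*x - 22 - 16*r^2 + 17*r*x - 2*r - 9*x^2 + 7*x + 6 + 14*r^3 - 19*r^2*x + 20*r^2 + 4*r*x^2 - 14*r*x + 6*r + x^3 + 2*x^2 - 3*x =14*r^3 + r^2*(4 - 19*x) + r*(4*x^2 + 3*x - 10) + x^3 - 7*x^2 + 10*x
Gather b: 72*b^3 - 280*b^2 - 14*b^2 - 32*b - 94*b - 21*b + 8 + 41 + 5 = 72*b^3 - 294*b^2 - 147*b + 54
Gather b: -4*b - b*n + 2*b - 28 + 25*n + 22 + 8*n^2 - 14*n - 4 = b*(-n - 2) + 8*n^2 + 11*n - 10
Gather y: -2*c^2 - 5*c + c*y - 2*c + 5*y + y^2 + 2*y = -2*c^2 - 7*c + y^2 + y*(c + 7)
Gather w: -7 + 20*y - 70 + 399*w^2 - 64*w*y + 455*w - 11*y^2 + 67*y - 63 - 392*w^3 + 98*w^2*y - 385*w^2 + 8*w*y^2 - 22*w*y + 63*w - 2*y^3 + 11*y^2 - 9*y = -392*w^3 + w^2*(98*y + 14) + w*(8*y^2 - 86*y + 518) - 2*y^3 + 78*y - 140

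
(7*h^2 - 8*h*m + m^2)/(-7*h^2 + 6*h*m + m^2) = (-7*h + m)/(7*h + m)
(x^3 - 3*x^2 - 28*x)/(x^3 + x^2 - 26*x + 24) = x*(x^2 - 3*x - 28)/(x^3 + x^2 - 26*x + 24)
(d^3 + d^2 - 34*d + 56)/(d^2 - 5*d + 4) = (d^2 + 5*d - 14)/(d - 1)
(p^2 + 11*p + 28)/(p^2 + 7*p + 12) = (p + 7)/(p + 3)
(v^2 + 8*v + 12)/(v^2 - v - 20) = (v^2 + 8*v + 12)/(v^2 - v - 20)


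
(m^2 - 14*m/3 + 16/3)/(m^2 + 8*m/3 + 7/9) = 3*(3*m^2 - 14*m + 16)/(9*m^2 + 24*m + 7)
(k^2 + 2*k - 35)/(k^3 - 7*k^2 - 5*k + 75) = (k + 7)/(k^2 - 2*k - 15)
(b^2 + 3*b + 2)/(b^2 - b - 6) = (b + 1)/(b - 3)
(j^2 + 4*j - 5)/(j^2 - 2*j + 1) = (j + 5)/(j - 1)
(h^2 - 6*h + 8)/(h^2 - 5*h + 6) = (h - 4)/(h - 3)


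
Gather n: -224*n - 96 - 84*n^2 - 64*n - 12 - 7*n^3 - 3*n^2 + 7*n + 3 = -7*n^3 - 87*n^2 - 281*n - 105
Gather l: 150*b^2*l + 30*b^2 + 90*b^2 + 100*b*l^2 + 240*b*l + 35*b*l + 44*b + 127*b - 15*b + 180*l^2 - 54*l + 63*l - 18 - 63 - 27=120*b^2 + 156*b + l^2*(100*b + 180) + l*(150*b^2 + 275*b + 9) - 108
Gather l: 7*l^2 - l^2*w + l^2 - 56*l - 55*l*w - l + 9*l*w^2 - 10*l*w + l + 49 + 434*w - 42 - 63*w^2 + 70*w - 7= l^2*(8 - w) + l*(9*w^2 - 65*w - 56) - 63*w^2 + 504*w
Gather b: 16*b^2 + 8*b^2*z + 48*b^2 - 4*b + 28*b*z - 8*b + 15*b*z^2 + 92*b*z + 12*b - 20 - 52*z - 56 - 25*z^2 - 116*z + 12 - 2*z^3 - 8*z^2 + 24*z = b^2*(8*z + 64) + b*(15*z^2 + 120*z) - 2*z^3 - 33*z^2 - 144*z - 64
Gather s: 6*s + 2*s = 8*s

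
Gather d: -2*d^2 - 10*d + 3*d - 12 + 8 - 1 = -2*d^2 - 7*d - 5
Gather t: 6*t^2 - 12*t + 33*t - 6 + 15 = 6*t^2 + 21*t + 9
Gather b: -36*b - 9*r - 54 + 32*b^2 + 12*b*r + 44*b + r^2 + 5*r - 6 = 32*b^2 + b*(12*r + 8) + r^2 - 4*r - 60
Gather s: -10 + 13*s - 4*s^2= -4*s^2 + 13*s - 10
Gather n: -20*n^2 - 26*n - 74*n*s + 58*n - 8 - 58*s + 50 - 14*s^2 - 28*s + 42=-20*n^2 + n*(32 - 74*s) - 14*s^2 - 86*s + 84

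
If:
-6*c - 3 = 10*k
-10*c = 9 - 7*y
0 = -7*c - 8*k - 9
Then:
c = -3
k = 3/2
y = -3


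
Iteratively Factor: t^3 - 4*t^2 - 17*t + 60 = (t - 3)*(t^2 - t - 20) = (t - 3)*(t + 4)*(t - 5)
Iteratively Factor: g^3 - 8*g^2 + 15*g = (g)*(g^2 - 8*g + 15) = g*(g - 5)*(g - 3)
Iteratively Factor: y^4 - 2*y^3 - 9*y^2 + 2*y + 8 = (y + 2)*(y^3 - 4*y^2 - y + 4) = (y - 1)*(y + 2)*(y^2 - 3*y - 4) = (y - 1)*(y + 1)*(y + 2)*(y - 4)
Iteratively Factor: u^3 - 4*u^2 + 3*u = (u - 1)*(u^2 - 3*u) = u*(u - 1)*(u - 3)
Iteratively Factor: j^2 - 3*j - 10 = (j - 5)*(j + 2)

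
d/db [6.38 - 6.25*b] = -6.25000000000000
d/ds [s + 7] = 1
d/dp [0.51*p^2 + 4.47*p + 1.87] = 1.02*p + 4.47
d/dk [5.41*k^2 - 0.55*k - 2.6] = 10.82*k - 0.55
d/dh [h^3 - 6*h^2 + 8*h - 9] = 3*h^2 - 12*h + 8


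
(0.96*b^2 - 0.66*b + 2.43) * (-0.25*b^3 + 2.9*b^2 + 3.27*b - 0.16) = -0.24*b^5 + 2.949*b^4 + 0.6177*b^3 + 4.7352*b^2 + 8.0517*b - 0.3888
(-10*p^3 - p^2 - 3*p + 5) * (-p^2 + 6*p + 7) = 10*p^5 - 59*p^4 - 73*p^3 - 30*p^2 + 9*p + 35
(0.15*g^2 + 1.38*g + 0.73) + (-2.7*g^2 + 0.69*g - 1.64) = -2.55*g^2 + 2.07*g - 0.91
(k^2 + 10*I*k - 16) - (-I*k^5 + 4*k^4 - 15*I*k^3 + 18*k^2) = I*k^5 - 4*k^4 + 15*I*k^3 - 17*k^2 + 10*I*k - 16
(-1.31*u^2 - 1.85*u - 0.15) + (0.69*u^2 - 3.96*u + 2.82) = -0.62*u^2 - 5.81*u + 2.67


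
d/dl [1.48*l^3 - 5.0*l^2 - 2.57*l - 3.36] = 4.44*l^2 - 10.0*l - 2.57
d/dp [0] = 0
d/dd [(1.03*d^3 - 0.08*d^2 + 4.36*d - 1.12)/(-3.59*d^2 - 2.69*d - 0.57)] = (-3.6977*d^4 - 5.5414*d^3 + 14.1063*d^2 - 7.9504*d - 5.498)/(12.8881*d^4 + 19.3142*d^3 + 11.3287*d^2 + 3.0666*d + 0.3249)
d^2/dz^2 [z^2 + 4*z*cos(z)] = -4*z*cos(z) - 8*sin(z) + 2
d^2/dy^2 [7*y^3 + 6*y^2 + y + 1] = 42*y + 12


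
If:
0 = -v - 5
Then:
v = -5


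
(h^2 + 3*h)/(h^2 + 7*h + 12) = h/(h + 4)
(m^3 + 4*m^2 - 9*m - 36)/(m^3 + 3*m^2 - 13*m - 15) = (m^2 + 7*m + 12)/(m^2 + 6*m + 5)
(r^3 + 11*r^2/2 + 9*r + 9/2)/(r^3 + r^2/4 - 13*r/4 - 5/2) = 2*(2*r^2 + 9*r + 9)/(4*r^2 - 3*r - 10)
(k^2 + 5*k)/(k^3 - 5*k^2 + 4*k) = (k + 5)/(k^2 - 5*k + 4)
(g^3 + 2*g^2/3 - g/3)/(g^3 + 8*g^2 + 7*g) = (g - 1/3)/(g + 7)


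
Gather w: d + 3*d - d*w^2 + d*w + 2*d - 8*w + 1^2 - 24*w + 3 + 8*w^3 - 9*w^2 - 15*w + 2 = 6*d + 8*w^3 + w^2*(-d - 9) + w*(d - 47) + 6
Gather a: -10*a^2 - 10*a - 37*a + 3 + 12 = -10*a^2 - 47*a + 15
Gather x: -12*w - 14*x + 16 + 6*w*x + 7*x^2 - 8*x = -12*w + 7*x^2 + x*(6*w - 22) + 16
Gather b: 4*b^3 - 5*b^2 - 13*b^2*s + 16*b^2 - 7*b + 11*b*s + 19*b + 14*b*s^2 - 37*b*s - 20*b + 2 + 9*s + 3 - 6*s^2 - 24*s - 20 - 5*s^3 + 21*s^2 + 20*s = 4*b^3 + b^2*(11 - 13*s) + b*(14*s^2 - 26*s - 8) - 5*s^3 + 15*s^2 + 5*s - 15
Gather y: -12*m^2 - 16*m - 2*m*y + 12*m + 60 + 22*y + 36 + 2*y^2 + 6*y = -12*m^2 - 4*m + 2*y^2 + y*(28 - 2*m) + 96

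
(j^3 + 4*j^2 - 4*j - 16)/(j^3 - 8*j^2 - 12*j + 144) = (j^2 - 4)/(j^2 - 12*j + 36)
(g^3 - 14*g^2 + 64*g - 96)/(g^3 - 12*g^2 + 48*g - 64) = (g - 6)/(g - 4)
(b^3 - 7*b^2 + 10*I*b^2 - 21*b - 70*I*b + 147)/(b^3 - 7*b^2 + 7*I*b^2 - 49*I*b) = (b + 3*I)/b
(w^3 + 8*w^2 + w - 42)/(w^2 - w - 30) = (-w^3 - 8*w^2 - w + 42)/(-w^2 + w + 30)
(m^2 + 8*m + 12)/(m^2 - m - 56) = (m^2 + 8*m + 12)/(m^2 - m - 56)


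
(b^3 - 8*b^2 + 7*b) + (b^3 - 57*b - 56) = 2*b^3 - 8*b^2 - 50*b - 56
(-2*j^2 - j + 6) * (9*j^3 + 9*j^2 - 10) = -18*j^5 - 27*j^4 + 45*j^3 + 74*j^2 + 10*j - 60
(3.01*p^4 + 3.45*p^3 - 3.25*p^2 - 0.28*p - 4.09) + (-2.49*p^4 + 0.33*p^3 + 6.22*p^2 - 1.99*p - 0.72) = 0.52*p^4 + 3.78*p^3 + 2.97*p^2 - 2.27*p - 4.81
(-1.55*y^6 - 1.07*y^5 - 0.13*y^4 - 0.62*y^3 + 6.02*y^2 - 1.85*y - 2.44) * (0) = 0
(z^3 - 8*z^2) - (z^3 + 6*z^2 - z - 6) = -14*z^2 + z + 6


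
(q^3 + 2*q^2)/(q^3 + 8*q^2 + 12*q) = q/(q + 6)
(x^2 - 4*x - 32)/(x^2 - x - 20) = (x - 8)/(x - 5)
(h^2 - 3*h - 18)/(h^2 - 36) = (h + 3)/(h + 6)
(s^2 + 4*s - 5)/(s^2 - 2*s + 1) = (s + 5)/(s - 1)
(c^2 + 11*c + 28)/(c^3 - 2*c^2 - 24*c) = (c + 7)/(c*(c - 6))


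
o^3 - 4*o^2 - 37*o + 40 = (o - 8)*(o - 1)*(o + 5)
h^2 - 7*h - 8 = (h - 8)*(h + 1)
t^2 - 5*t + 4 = (t - 4)*(t - 1)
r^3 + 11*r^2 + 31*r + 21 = (r + 1)*(r + 3)*(r + 7)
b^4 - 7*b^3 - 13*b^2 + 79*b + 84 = (b - 7)*(b - 4)*(b + 1)*(b + 3)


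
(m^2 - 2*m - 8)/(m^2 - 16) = (m + 2)/(m + 4)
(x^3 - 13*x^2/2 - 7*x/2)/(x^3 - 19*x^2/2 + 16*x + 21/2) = x/(x - 3)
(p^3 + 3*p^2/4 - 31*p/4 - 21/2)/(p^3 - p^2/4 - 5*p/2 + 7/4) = (p^2 - p - 6)/(p^2 - 2*p + 1)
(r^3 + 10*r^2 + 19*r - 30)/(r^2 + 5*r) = r + 5 - 6/r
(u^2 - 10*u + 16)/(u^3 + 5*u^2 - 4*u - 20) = (u - 8)/(u^2 + 7*u + 10)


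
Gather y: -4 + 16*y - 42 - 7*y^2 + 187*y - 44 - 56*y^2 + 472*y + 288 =-63*y^2 + 675*y + 198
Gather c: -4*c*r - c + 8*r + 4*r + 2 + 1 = c*(-4*r - 1) + 12*r + 3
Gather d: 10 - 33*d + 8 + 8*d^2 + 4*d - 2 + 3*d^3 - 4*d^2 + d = 3*d^3 + 4*d^2 - 28*d + 16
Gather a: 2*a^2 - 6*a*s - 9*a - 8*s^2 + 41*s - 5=2*a^2 + a*(-6*s - 9) - 8*s^2 + 41*s - 5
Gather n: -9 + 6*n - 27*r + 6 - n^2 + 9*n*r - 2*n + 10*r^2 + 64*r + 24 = -n^2 + n*(9*r + 4) + 10*r^2 + 37*r + 21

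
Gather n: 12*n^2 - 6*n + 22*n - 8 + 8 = 12*n^2 + 16*n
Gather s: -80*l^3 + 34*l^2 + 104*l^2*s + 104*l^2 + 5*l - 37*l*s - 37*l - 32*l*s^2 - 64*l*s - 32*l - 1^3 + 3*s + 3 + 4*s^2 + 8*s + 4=-80*l^3 + 138*l^2 - 64*l + s^2*(4 - 32*l) + s*(104*l^2 - 101*l + 11) + 6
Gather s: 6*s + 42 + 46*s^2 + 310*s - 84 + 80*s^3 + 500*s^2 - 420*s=80*s^3 + 546*s^2 - 104*s - 42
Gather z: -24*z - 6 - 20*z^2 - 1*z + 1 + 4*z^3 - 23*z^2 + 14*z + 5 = 4*z^3 - 43*z^2 - 11*z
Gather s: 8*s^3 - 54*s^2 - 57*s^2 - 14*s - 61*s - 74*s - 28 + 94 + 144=8*s^3 - 111*s^2 - 149*s + 210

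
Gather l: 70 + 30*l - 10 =30*l + 60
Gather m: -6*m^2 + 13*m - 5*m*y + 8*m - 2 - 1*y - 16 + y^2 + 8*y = -6*m^2 + m*(21 - 5*y) + y^2 + 7*y - 18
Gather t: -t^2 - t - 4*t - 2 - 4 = -t^2 - 5*t - 6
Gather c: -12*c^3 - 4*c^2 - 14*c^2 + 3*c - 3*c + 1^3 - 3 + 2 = -12*c^3 - 18*c^2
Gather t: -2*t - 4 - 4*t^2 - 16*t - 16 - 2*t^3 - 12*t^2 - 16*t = -2*t^3 - 16*t^2 - 34*t - 20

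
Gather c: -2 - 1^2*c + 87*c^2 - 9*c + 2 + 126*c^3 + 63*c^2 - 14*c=126*c^3 + 150*c^2 - 24*c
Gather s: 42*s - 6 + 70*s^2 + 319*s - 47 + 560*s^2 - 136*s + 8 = 630*s^2 + 225*s - 45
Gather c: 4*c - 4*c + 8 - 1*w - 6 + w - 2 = 0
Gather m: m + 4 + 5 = m + 9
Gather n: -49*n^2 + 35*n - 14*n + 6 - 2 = -49*n^2 + 21*n + 4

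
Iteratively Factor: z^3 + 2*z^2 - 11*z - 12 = (z + 1)*(z^2 + z - 12) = (z + 1)*(z + 4)*(z - 3)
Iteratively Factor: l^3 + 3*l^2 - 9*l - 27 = (l + 3)*(l^2 - 9) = (l + 3)^2*(l - 3)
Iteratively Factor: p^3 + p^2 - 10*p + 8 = (p + 4)*(p^2 - 3*p + 2) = (p - 2)*(p + 4)*(p - 1)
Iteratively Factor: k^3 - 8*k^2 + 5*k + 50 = (k + 2)*(k^2 - 10*k + 25) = (k - 5)*(k + 2)*(k - 5)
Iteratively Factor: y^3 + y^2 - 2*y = (y + 2)*(y^2 - y) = y*(y + 2)*(y - 1)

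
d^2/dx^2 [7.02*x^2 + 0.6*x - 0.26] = 14.0400000000000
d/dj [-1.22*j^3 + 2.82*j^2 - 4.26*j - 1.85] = -3.66*j^2 + 5.64*j - 4.26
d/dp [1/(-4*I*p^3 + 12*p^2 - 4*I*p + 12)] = (3*I*p^2 - 6*p + I)/(4*(I*p^3 - 3*p^2 + I*p - 3)^2)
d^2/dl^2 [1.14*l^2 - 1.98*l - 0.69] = 2.28000000000000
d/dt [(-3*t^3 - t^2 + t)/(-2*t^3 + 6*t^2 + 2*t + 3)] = (-20*t^4 - 8*t^3 - 35*t^2 - 6*t + 3)/(4*t^6 - 24*t^5 + 28*t^4 + 12*t^3 + 40*t^2 + 12*t + 9)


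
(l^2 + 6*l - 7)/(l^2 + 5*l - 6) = (l + 7)/(l + 6)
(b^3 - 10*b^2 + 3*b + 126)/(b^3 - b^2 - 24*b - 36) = (b - 7)/(b + 2)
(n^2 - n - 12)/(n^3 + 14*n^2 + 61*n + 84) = (n - 4)/(n^2 + 11*n + 28)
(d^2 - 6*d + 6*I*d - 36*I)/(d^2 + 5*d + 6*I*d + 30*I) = (d - 6)/(d + 5)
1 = 1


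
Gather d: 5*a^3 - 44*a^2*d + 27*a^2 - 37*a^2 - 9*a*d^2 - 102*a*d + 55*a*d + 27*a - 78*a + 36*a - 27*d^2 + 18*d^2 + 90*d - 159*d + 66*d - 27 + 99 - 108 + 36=5*a^3 - 10*a^2 - 15*a + d^2*(-9*a - 9) + d*(-44*a^2 - 47*a - 3)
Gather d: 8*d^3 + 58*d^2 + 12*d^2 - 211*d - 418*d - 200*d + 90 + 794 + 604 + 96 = 8*d^3 + 70*d^2 - 829*d + 1584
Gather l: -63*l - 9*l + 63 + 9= 72 - 72*l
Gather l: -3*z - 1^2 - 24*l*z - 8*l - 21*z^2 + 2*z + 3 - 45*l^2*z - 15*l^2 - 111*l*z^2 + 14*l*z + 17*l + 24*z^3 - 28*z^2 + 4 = l^2*(-45*z - 15) + l*(-111*z^2 - 10*z + 9) + 24*z^3 - 49*z^2 - z + 6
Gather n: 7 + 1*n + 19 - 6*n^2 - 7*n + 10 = -6*n^2 - 6*n + 36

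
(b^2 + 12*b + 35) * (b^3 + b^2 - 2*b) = b^5 + 13*b^4 + 45*b^3 + 11*b^2 - 70*b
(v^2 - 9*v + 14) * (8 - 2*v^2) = -2*v^4 + 18*v^3 - 20*v^2 - 72*v + 112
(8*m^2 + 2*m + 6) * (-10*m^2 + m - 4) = -80*m^4 - 12*m^3 - 90*m^2 - 2*m - 24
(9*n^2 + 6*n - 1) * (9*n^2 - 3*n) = 81*n^4 + 27*n^3 - 27*n^2 + 3*n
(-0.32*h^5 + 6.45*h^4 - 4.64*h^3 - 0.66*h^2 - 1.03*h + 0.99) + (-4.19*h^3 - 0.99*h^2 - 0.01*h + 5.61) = -0.32*h^5 + 6.45*h^4 - 8.83*h^3 - 1.65*h^2 - 1.04*h + 6.6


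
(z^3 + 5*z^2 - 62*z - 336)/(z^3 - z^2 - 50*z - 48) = (z + 7)/(z + 1)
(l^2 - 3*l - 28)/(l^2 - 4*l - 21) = (l + 4)/(l + 3)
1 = 1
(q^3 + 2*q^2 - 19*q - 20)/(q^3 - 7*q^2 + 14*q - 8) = (q^2 + 6*q + 5)/(q^2 - 3*q + 2)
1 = 1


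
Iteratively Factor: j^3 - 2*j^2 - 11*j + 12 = (j + 3)*(j^2 - 5*j + 4) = (j - 1)*(j + 3)*(j - 4)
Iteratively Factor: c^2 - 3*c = (c - 3)*(c)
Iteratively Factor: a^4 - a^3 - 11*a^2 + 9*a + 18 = (a - 2)*(a^3 + a^2 - 9*a - 9) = (a - 2)*(a + 3)*(a^2 - 2*a - 3) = (a - 2)*(a + 1)*(a + 3)*(a - 3)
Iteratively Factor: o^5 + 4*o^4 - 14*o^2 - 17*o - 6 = (o - 2)*(o^4 + 6*o^3 + 12*o^2 + 10*o + 3) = (o - 2)*(o + 1)*(o^3 + 5*o^2 + 7*o + 3) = (o - 2)*(o + 1)^2*(o^2 + 4*o + 3) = (o - 2)*(o + 1)^3*(o + 3)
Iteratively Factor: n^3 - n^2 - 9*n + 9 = (n - 1)*(n^2 - 9) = (n - 1)*(n + 3)*(n - 3)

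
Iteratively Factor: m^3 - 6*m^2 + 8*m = (m - 2)*(m^2 - 4*m) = m*(m - 2)*(m - 4)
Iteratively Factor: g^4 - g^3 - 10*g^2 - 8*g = (g + 1)*(g^3 - 2*g^2 - 8*g) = (g + 1)*(g + 2)*(g^2 - 4*g) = (g - 4)*(g + 1)*(g + 2)*(g)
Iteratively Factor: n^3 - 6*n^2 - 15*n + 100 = (n - 5)*(n^2 - n - 20) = (n - 5)*(n + 4)*(n - 5)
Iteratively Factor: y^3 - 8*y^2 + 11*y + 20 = (y - 5)*(y^2 - 3*y - 4) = (y - 5)*(y + 1)*(y - 4)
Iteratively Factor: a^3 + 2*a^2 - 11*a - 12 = (a + 4)*(a^2 - 2*a - 3) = (a - 3)*(a + 4)*(a + 1)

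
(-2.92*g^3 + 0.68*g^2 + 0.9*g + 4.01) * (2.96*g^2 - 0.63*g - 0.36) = -8.6432*g^5 + 3.8524*g^4 + 3.2868*g^3 + 11.0578*g^2 - 2.8503*g - 1.4436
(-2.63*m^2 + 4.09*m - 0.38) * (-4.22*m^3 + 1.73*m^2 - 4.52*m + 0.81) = 11.0986*m^5 - 21.8097*m^4 + 20.5669*m^3 - 21.2745*m^2 + 5.0305*m - 0.3078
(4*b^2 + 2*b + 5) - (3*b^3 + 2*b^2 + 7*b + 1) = -3*b^3 + 2*b^2 - 5*b + 4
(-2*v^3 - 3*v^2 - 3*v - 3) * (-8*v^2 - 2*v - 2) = 16*v^5 + 28*v^4 + 34*v^3 + 36*v^2 + 12*v + 6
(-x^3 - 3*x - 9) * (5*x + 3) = -5*x^4 - 3*x^3 - 15*x^2 - 54*x - 27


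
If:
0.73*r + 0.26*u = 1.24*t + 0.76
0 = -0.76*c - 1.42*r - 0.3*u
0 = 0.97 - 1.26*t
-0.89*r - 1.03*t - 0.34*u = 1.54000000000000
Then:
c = -56.42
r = 70.81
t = 0.77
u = -192.20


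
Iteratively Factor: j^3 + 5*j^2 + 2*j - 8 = (j - 1)*(j^2 + 6*j + 8) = (j - 1)*(j + 4)*(j + 2)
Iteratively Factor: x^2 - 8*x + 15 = (x - 3)*(x - 5)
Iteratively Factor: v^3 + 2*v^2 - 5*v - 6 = (v + 1)*(v^2 + v - 6) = (v + 1)*(v + 3)*(v - 2)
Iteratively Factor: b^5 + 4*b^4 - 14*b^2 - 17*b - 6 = (b + 1)*(b^4 + 3*b^3 - 3*b^2 - 11*b - 6) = (b - 2)*(b + 1)*(b^3 + 5*b^2 + 7*b + 3) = (b - 2)*(b + 1)^2*(b^2 + 4*b + 3) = (b - 2)*(b + 1)^2*(b + 3)*(b + 1)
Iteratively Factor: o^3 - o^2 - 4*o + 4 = (o - 1)*(o^2 - 4) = (o - 2)*(o - 1)*(o + 2)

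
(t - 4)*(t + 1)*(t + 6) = t^3 + 3*t^2 - 22*t - 24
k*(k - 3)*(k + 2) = k^3 - k^2 - 6*k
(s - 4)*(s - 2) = s^2 - 6*s + 8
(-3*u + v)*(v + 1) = -3*u*v - 3*u + v^2 + v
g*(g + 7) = g^2 + 7*g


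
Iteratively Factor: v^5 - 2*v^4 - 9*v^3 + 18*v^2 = (v - 2)*(v^4 - 9*v^2) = (v - 2)*(v + 3)*(v^3 - 3*v^2) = (v - 3)*(v - 2)*(v + 3)*(v^2) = v*(v - 3)*(v - 2)*(v + 3)*(v)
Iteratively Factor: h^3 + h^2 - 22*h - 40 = (h + 2)*(h^2 - h - 20) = (h + 2)*(h + 4)*(h - 5)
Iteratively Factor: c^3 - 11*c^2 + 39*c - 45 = (c - 5)*(c^2 - 6*c + 9) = (c - 5)*(c - 3)*(c - 3)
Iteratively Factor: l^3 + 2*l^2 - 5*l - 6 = (l + 3)*(l^2 - l - 2) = (l - 2)*(l + 3)*(l + 1)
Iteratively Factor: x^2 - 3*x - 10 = (x + 2)*(x - 5)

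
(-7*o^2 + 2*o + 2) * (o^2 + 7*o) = -7*o^4 - 47*o^3 + 16*o^2 + 14*o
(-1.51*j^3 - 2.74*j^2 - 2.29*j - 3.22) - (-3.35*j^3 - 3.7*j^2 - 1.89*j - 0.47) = 1.84*j^3 + 0.96*j^2 - 0.4*j - 2.75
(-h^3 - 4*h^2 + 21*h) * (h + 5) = -h^4 - 9*h^3 + h^2 + 105*h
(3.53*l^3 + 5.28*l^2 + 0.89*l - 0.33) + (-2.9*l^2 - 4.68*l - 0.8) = 3.53*l^3 + 2.38*l^2 - 3.79*l - 1.13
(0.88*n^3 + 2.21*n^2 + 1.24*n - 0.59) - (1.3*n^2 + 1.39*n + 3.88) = 0.88*n^3 + 0.91*n^2 - 0.15*n - 4.47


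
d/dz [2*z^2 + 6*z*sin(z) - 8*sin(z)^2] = 6*z*cos(z) + 4*z + 6*sin(z) - 8*sin(2*z)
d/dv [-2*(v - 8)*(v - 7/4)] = 39/2 - 4*v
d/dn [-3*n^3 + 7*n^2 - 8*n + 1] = -9*n^2 + 14*n - 8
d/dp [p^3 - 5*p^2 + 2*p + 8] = 3*p^2 - 10*p + 2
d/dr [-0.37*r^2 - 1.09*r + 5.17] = -0.74*r - 1.09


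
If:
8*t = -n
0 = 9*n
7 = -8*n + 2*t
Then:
No Solution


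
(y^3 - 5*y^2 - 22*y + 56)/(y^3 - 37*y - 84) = (y - 2)/(y + 3)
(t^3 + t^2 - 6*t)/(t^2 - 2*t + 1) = t*(t^2 + t - 6)/(t^2 - 2*t + 1)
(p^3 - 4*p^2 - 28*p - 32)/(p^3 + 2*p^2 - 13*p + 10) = (p^3 - 4*p^2 - 28*p - 32)/(p^3 + 2*p^2 - 13*p + 10)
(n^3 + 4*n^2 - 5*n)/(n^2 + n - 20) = n*(n - 1)/(n - 4)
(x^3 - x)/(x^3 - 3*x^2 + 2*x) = (x + 1)/(x - 2)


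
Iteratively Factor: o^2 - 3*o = (o)*(o - 3)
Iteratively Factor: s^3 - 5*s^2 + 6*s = (s - 2)*(s^2 - 3*s) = s*(s - 2)*(s - 3)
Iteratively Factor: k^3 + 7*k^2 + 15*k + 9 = (k + 1)*(k^2 + 6*k + 9) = (k + 1)*(k + 3)*(k + 3)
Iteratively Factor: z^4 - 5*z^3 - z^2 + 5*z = (z + 1)*(z^3 - 6*z^2 + 5*z) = (z - 5)*(z + 1)*(z^2 - z) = z*(z - 5)*(z + 1)*(z - 1)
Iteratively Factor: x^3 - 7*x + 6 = (x - 1)*(x^2 + x - 6) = (x - 2)*(x - 1)*(x + 3)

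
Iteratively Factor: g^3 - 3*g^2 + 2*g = (g)*(g^2 - 3*g + 2) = g*(g - 1)*(g - 2)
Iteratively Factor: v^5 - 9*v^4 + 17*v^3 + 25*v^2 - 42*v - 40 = (v + 1)*(v^4 - 10*v^3 + 27*v^2 - 2*v - 40) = (v + 1)^2*(v^3 - 11*v^2 + 38*v - 40) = (v - 2)*(v + 1)^2*(v^2 - 9*v + 20) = (v - 5)*(v - 2)*(v + 1)^2*(v - 4)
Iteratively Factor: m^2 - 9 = (m - 3)*(m + 3)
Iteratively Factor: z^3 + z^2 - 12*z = (z - 3)*(z^2 + 4*z) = (z - 3)*(z + 4)*(z)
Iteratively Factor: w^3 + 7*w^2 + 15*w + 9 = (w + 3)*(w^2 + 4*w + 3) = (w + 3)^2*(w + 1)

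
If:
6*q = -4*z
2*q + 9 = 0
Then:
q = -9/2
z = 27/4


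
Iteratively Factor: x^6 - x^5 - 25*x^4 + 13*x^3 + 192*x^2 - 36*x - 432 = (x + 2)*(x^5 - 3*x^4 - 19*x^3 + 51*x^2 + 90*x - 216) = (x - 3)*(x + 2)*(x^4 - 19*x^2 - 6*x + 72) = (x - 3)*(x - 2)*(x + 2)*(x^3 + 2*x^2 - 15*x - 36) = (x - 3)*(x - 2)*(x + 2)*(x + 3)*(x^2 - x - 12) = (x - 4)*(x - 3)*(x - 2)*(x + 2)*(x + 3)*(x + 3)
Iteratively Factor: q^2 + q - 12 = (q + 4)*(q - 3)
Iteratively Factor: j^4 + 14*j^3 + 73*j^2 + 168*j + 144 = (j + 4)*(j^3 + 10*j^2 + 33*j + 36) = (j + 3)*(j + 4)*(j^2 + 7*j + 12) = (j + 3)^2*(j + 4)*(j + 4)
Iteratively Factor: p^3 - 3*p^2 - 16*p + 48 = (p - 4)*(p^2 + p - 12) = (p - 4)*(p + 4)*(p - 3)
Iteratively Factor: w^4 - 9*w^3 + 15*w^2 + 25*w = (w + 1)*(w^3 - 10*w^2 + 25*w) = (w - 5)*(w + 1)*(w^2 - 5*w) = w*(w - 5)*(w + 1)*(w - 5)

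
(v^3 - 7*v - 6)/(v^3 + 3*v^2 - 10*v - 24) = (v + 1)/(v + 4)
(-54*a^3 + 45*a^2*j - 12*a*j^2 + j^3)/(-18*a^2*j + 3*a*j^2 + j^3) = (18*a^2 - 9*a*j + j^2)/(j*(6*a + j))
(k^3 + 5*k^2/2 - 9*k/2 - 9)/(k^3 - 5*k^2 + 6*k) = (2*k^2 + 9*k + 9)/(2*k*(k - 3))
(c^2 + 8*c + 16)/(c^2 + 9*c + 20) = (c + 4)/(c + 5)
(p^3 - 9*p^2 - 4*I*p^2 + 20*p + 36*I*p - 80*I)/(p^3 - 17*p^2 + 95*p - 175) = (p^2 - 4*p*(1 + I) + 16*I)/(p^2 - 12*p + 35)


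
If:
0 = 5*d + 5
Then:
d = -1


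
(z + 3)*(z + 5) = z^2 + 8*z + 15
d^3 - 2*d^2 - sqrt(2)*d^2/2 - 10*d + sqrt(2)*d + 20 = (d - 2)*(d - 5*sqrt(2)/2)*(d + 2*sqrt(2))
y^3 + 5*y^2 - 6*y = y*(y - 1)*(y + 6)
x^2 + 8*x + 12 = (x + 2)*(x + 6)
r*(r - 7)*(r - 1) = r^3 - 8*r^2 + 7*r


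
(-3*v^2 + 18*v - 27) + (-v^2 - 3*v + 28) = -4*v^2 + 15*v + 1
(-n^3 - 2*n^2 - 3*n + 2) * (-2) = 2*n^3 + 4*n^2 + 6*n - 4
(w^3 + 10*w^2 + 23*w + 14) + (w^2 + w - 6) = w^3 + 11*w^2 + 24*w + 8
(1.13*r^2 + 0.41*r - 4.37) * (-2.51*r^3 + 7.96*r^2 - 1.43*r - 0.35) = -2.8363*r^5 + 7.9657*r^4 + 12.6164*r^3 - 35.767*r^2 + 6.1056*r + 1.5295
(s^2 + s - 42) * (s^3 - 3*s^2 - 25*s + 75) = s^5 - 2*s^4 - 70*s^3 + 176*s^2 + 1125*s - 3150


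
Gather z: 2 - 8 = -6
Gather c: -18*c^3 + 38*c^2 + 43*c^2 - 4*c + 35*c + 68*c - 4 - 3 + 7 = -18*c^3 + 81*c^2 + 99*c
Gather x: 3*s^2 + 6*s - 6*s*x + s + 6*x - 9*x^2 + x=3*s^2 + 7*s - 9*x^2 + x*(7 - 6*s)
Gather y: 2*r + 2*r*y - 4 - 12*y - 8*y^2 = 2*r - 8*y^2 + y*(2*r - 12) - 4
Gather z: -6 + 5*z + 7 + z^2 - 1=z^2 + 5*z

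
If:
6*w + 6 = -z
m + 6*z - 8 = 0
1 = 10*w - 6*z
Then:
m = 382/23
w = -35/46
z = -33/23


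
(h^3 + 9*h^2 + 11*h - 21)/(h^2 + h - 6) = (h^2 + 6*h - 7)/(h - 2)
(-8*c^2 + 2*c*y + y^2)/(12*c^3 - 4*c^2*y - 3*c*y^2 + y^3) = (4*c + y)/(-6*c^2 - c*y + y^2)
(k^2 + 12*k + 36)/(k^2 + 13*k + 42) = (k + 6)/(k + 7)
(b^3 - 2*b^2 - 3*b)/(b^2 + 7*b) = (b^2 - 2*b - 3)/(b + 7)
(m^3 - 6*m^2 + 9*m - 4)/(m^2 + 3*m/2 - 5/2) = 2*(m^2 - 5*m + 4)/(2*m + 5)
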